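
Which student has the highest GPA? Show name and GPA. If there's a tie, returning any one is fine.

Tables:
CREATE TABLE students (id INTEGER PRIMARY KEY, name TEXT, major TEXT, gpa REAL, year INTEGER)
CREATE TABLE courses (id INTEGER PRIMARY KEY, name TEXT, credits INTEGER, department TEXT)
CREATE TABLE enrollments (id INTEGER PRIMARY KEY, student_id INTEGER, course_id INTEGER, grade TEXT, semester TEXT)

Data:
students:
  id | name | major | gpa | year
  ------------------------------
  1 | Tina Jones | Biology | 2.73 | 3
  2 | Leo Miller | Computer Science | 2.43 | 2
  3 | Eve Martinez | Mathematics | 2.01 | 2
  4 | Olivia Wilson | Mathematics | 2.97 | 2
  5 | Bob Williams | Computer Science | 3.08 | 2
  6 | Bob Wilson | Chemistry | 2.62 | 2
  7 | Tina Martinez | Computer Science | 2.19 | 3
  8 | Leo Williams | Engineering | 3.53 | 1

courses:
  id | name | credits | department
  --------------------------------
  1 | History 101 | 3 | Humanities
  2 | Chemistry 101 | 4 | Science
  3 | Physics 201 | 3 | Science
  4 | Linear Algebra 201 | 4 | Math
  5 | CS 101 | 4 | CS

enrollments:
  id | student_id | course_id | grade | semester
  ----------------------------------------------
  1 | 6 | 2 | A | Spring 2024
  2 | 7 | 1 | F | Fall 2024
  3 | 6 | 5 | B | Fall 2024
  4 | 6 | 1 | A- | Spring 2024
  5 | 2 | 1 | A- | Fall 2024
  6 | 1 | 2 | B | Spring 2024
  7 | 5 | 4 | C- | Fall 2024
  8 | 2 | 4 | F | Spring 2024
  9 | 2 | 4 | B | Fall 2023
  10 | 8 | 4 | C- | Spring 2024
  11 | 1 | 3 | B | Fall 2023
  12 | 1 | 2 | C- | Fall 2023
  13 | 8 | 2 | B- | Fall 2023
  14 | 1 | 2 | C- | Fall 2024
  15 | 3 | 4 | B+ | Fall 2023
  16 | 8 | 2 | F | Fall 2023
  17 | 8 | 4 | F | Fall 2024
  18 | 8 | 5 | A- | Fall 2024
SELECT name, gpa FROM students ORDER BY gpa DESC LIMIT 1

Execution result:
name | gpa
Leo Williams | 3.53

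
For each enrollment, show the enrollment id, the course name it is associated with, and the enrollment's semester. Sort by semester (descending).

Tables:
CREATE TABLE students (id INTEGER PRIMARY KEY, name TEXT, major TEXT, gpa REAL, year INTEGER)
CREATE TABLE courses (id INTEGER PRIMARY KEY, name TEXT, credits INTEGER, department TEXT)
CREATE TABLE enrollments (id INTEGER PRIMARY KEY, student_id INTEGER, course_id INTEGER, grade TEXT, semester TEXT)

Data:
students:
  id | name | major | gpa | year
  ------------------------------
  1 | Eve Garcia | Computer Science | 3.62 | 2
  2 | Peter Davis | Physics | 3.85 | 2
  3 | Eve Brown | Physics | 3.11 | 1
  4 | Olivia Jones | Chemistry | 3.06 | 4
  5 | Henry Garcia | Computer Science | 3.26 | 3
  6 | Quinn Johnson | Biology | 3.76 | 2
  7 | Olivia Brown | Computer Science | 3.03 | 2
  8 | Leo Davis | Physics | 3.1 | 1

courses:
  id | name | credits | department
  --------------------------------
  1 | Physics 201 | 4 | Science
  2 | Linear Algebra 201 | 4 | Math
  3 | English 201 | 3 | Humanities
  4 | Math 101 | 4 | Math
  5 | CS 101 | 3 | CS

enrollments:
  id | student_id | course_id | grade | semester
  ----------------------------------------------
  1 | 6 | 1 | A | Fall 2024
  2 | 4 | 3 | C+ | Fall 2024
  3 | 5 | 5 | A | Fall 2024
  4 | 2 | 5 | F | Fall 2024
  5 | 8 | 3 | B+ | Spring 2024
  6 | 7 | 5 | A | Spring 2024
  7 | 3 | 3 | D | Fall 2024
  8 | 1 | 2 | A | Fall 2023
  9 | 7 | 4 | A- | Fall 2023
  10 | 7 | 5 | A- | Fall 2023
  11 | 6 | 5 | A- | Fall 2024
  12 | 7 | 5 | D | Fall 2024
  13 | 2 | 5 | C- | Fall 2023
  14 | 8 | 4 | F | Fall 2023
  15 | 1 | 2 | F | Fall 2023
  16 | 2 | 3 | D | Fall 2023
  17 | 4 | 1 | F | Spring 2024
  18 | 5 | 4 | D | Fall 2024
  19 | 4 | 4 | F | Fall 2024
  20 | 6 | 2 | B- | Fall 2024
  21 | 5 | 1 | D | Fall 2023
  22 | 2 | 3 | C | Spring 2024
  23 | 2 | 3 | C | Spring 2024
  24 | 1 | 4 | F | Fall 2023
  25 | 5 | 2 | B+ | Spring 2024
SELECT c.id, p.name AS course, c.semester FROM enrollments c JOIN courses p ON c.course_id = p.id ORDER BY c.semester DESC

Execution result:
id | course | semester
5 | English 201 | Spring 2024
6 | CS 101 | Spring 2024
17 | Physics 201 | Spring 2024
22 | English 201 | Spring 2024
23 | English 201 | Spring 2024
25 | Linear Algebra 201 | Spring 2024
1 | Physics 201 | Fall 2024
2 | English 201 | Fall 2024
3 | CS 101 | Fall 2024
4 | CS 101 | Fall 2024
7 | English 201 | Fall 2024
11 | CS 101 | Fall 2024
12 | CS 101 | Fall 2024
18 | Math 101 | Fall 2024
19 | Math 101 | Fall 2024
20 | Linear Algebra 201 | Fall 2024
8 | Linear Algebra 201 | Fall 2023
9 | Math 101 | Fall 2023
10 | CS 101 | Fall 2023
13 | CS 101 | Fall 2023
14 | Math 101 | Fall 2023
15 | Linear Algebra 201 | Fall 2023
16 | English 201 | Fall 2023
21 | Physics 201 | Fall 2023
24 | Math 101 | Fall 2023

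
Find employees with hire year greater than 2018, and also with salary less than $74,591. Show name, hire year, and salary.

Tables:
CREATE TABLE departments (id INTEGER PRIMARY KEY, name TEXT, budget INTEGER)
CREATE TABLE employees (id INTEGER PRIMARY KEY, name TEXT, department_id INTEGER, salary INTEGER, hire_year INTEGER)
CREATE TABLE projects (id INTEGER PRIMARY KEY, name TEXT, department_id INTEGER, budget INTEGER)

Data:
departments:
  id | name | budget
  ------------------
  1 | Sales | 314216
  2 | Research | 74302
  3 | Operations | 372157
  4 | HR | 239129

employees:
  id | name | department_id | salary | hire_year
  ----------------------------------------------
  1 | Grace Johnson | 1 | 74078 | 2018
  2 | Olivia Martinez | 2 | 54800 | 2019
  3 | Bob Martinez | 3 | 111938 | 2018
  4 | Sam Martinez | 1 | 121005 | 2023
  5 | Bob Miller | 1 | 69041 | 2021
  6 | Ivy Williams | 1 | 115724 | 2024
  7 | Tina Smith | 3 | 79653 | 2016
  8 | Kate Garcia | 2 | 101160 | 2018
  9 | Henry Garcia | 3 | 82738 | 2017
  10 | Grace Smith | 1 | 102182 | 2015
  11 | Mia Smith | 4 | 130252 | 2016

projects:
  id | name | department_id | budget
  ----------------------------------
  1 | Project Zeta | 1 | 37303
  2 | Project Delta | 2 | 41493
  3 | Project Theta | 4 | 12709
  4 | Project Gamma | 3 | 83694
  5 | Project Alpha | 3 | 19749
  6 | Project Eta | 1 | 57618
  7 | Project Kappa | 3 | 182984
SELECT name, hire_year, salary FROM employees WHERE hire_year > 2018 AND salary < 74591

Execution result:
name | hire_year | salary
Olivia Martinez | 2019 | 54800
Bob Miller | 2021 | 69041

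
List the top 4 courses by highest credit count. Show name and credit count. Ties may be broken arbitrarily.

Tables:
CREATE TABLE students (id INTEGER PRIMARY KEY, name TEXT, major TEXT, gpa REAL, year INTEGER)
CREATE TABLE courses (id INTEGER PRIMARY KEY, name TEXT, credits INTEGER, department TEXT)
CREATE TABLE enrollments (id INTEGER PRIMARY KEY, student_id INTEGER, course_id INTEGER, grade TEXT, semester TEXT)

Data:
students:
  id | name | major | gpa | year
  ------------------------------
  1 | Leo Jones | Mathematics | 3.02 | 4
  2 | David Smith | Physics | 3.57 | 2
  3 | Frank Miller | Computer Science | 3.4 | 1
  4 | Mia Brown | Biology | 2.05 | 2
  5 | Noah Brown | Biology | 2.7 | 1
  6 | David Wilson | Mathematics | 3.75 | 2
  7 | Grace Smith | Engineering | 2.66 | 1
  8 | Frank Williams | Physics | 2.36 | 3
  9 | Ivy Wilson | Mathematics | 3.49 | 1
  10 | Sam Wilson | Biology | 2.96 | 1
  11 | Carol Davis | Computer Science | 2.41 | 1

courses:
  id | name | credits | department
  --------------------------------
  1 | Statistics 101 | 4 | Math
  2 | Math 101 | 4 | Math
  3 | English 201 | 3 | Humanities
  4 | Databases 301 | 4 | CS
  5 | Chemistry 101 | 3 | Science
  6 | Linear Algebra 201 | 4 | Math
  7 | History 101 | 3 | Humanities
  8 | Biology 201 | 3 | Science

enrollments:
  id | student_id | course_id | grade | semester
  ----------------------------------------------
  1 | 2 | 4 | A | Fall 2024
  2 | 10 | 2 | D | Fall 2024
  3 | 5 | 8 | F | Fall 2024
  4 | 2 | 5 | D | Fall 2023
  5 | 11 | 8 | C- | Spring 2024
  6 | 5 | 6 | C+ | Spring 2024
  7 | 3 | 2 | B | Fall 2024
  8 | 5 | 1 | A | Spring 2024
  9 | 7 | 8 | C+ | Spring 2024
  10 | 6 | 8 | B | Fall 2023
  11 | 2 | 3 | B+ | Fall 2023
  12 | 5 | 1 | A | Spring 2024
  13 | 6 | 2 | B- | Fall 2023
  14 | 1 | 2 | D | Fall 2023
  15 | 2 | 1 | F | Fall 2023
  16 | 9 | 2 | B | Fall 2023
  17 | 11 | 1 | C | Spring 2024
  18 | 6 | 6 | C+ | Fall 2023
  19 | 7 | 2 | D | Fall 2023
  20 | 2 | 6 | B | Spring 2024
SELECT name, credits FROM courses ORDER BY credits DESC LIMIT 4

Execution result:
name | credits
Statistics 101 | 4
Math 101 | 4
Databases 301 | 4
Linear Algebra 201 | 4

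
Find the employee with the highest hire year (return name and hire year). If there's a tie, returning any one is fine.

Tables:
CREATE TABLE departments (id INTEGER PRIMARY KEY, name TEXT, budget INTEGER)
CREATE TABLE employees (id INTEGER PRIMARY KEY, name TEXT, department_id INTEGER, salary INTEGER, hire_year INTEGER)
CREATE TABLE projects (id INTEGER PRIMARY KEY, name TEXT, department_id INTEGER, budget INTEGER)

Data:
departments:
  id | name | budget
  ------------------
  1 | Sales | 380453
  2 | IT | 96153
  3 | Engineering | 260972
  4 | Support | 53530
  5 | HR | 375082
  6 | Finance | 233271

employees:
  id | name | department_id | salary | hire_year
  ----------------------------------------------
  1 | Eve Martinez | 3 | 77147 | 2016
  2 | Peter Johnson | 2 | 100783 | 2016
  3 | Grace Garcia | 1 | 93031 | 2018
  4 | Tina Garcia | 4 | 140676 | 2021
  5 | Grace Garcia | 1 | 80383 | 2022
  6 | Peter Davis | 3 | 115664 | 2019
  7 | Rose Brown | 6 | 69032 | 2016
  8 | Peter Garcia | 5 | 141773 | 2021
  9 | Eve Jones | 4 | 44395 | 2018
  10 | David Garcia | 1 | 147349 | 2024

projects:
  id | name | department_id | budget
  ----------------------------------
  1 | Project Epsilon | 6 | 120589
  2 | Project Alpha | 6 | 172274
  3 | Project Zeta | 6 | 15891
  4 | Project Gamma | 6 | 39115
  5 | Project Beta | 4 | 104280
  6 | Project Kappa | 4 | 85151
SELECT name, hire_year FROM employees ORDER BY hire_year DESC LIMIT 1

Execution result:
name | hire_year
David Garcia | 2024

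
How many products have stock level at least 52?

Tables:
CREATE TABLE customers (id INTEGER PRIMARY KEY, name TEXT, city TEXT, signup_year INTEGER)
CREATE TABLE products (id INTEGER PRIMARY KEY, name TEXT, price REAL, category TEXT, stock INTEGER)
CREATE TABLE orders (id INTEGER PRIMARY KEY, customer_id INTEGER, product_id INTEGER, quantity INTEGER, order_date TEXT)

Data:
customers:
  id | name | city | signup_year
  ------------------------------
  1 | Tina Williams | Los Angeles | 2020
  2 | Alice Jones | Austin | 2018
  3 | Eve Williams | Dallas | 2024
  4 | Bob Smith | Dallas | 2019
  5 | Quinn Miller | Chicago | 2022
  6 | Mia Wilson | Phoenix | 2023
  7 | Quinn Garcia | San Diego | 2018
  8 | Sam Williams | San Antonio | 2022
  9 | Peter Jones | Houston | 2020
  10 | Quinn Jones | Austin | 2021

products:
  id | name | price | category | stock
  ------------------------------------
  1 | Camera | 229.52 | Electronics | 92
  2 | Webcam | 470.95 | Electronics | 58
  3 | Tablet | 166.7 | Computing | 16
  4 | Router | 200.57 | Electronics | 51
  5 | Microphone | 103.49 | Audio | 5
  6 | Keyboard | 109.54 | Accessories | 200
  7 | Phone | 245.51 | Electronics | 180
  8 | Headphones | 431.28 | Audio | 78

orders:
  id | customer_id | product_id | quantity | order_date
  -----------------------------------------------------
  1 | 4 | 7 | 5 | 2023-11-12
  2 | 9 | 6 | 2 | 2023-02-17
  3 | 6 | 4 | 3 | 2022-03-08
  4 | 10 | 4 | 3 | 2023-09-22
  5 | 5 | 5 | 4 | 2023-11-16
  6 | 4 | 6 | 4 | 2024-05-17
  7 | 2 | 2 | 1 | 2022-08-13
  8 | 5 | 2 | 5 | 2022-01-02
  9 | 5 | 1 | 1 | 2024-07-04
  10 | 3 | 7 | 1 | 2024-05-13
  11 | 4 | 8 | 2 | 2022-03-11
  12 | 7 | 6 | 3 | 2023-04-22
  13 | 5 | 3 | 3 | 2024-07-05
SELECT COUNT(*) FROM products WHERE stock >= 52

Execution result:
5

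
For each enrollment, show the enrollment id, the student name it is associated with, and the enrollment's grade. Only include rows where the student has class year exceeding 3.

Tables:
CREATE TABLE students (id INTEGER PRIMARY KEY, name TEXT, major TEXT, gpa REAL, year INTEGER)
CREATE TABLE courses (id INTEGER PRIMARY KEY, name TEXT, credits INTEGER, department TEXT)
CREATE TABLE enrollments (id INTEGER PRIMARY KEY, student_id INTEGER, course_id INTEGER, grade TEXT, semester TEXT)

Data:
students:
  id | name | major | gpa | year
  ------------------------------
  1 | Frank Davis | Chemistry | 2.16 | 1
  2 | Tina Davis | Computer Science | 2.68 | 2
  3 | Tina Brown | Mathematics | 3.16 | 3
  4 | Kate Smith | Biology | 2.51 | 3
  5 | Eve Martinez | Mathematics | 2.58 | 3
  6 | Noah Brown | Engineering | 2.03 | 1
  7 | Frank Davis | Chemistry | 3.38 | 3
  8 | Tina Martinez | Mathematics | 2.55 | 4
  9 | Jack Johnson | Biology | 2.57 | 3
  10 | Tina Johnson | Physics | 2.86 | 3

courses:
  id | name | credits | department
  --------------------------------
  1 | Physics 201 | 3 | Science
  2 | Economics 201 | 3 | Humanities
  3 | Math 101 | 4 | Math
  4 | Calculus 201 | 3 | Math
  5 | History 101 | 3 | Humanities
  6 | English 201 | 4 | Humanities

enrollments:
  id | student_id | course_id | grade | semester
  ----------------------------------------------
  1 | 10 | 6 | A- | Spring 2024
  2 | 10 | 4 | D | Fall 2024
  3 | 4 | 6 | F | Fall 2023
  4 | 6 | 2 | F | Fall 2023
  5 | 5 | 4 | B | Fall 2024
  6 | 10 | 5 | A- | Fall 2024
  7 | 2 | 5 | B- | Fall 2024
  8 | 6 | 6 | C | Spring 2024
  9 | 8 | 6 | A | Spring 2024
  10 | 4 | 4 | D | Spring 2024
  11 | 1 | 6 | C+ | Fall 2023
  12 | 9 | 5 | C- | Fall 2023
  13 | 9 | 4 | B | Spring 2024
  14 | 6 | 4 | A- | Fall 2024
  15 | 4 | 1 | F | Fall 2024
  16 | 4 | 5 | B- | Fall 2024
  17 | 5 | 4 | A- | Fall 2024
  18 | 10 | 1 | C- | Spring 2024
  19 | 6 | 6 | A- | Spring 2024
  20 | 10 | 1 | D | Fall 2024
SELECT c.id, p.name AS student, c.grade FROM enrollments c JOIN students p ON c.student_id = p.id WHERE p.year > 3

Execution result:
id | student | grade
9 | Tina Martinez | A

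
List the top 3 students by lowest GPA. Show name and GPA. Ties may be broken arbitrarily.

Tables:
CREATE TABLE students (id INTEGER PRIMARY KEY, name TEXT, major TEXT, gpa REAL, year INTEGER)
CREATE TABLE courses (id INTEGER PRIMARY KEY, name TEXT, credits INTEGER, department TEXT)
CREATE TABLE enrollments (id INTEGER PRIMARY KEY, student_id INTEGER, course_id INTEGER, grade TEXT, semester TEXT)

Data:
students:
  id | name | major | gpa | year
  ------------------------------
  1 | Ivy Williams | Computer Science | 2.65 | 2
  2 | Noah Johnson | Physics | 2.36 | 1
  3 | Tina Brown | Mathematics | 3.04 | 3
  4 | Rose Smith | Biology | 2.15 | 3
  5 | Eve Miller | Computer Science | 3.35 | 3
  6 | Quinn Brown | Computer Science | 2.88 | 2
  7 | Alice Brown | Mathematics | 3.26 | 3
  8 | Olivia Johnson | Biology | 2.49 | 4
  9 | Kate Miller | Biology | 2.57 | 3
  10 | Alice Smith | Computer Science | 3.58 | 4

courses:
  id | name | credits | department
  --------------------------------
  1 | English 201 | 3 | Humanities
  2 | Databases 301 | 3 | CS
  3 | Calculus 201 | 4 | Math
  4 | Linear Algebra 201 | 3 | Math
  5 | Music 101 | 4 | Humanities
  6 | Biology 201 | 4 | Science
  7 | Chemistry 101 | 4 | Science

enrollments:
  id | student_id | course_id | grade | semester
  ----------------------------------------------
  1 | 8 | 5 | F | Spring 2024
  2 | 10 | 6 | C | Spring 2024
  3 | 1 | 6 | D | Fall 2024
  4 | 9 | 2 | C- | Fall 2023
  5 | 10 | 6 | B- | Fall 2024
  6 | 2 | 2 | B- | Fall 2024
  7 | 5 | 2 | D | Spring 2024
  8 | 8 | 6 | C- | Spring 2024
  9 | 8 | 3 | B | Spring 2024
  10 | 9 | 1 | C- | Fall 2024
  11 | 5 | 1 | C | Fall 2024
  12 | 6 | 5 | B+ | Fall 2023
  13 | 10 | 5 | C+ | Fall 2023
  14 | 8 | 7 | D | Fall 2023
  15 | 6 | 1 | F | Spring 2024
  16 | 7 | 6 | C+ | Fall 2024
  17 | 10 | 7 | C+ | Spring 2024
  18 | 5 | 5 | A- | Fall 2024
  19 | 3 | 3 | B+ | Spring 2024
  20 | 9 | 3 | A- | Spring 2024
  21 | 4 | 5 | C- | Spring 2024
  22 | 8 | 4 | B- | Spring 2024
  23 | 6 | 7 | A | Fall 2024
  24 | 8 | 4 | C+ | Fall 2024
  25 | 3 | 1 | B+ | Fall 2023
SELECT name, gpa FROM students ORDER BY gpa ASC LIMIT 3

Execution result:
name | gpa
Rose Smith | 2.15
Noah Johnson | 2.36
Olivia Johnson | 2.49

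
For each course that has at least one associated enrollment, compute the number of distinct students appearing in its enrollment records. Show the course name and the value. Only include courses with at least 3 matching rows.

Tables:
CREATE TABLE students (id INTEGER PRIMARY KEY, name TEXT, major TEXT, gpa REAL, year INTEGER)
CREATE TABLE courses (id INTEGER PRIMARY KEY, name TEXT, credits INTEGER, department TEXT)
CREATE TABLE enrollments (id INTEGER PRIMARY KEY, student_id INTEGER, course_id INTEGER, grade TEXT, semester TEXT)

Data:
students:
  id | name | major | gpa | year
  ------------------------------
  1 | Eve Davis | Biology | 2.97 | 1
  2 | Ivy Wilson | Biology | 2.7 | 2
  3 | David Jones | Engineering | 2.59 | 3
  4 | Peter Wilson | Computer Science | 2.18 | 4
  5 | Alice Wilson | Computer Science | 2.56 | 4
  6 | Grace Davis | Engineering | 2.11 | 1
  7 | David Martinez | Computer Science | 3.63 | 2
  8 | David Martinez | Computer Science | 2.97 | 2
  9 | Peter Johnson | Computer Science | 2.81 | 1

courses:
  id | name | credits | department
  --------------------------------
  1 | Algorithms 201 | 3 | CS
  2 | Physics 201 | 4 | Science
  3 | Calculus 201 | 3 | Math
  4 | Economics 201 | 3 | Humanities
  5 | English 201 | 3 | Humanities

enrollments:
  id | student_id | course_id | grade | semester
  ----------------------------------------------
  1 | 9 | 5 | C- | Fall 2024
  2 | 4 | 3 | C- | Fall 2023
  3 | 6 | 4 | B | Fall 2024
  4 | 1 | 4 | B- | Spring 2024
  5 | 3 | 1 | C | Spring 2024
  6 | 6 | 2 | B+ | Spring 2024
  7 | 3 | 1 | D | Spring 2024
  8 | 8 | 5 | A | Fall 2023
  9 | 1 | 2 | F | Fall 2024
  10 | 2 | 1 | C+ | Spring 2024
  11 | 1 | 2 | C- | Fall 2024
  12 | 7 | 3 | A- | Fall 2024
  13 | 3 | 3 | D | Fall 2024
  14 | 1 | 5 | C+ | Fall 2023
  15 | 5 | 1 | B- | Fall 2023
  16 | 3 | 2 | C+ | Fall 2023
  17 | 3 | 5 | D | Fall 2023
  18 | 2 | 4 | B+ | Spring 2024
SELECT p.name, COUNT(DISTINCT c.student_id) AS distinct_student_count FROM enrollments c JOIN courses p ON c.course_id = p.id GROUP BY p.id, p.name HAVING COUNT(*) >= 3

Execution result:
name | distinct_student_count
Algorithms 201 | 3
Physics 201 | 3
Calculus 201 | 3
Economics 201 | 3
English 201 | 4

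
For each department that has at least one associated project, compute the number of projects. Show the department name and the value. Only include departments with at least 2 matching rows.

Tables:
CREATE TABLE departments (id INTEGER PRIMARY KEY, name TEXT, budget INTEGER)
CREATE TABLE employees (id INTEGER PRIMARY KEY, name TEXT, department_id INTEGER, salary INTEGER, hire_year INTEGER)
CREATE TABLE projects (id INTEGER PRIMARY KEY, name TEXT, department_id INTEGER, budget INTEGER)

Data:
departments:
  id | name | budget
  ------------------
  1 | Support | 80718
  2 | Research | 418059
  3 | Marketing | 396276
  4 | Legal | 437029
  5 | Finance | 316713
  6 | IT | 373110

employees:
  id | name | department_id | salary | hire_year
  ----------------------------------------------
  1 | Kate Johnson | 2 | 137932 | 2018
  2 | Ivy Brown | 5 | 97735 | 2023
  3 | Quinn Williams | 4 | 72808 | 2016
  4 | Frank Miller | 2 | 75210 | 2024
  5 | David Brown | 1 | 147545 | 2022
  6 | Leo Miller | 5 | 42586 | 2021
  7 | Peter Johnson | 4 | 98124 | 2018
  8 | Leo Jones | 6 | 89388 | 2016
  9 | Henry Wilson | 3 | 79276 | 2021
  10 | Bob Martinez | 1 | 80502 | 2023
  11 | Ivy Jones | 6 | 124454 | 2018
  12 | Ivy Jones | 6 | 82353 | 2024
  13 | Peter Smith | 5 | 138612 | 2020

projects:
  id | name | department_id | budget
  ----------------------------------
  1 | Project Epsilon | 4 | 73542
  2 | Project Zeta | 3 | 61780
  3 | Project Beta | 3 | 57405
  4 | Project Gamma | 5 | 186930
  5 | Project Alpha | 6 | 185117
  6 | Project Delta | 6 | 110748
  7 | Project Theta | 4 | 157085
SELECT p.name, COUNT(*) AS n FROM projects c JOIN departments p ON c.department_id = p.id GROUP BY p.id, p.name HAVING COUNT(*) >= 2

Execution result:
name | n
Marketing | 2
Legal | 2
IT | 2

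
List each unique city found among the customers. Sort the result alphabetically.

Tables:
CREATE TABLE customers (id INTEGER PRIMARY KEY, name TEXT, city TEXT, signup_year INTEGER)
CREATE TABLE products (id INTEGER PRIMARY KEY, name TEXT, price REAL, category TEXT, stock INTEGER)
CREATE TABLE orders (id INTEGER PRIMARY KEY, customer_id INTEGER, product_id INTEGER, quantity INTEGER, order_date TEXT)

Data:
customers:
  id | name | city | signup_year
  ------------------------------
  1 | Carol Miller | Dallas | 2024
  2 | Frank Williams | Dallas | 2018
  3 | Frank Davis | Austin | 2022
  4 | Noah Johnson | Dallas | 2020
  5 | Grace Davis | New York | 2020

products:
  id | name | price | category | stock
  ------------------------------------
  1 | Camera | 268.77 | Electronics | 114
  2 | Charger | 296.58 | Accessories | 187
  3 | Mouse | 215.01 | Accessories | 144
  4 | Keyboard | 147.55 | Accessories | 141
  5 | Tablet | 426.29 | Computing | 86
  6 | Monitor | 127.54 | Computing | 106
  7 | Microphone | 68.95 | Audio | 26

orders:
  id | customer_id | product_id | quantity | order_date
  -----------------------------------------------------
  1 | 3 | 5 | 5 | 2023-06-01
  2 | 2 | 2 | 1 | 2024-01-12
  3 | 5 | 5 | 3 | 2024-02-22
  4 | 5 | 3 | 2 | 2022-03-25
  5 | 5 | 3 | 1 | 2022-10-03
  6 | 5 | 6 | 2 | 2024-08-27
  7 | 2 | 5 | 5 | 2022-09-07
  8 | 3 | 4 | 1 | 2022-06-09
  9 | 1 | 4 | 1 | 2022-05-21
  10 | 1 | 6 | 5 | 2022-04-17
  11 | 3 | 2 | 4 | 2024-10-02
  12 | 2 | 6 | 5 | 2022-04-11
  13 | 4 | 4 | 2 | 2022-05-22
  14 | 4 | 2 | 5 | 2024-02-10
SELECT DISTINCT city FROM customers ORDER BY city

Execution result:
city
Austin
Dallas
New York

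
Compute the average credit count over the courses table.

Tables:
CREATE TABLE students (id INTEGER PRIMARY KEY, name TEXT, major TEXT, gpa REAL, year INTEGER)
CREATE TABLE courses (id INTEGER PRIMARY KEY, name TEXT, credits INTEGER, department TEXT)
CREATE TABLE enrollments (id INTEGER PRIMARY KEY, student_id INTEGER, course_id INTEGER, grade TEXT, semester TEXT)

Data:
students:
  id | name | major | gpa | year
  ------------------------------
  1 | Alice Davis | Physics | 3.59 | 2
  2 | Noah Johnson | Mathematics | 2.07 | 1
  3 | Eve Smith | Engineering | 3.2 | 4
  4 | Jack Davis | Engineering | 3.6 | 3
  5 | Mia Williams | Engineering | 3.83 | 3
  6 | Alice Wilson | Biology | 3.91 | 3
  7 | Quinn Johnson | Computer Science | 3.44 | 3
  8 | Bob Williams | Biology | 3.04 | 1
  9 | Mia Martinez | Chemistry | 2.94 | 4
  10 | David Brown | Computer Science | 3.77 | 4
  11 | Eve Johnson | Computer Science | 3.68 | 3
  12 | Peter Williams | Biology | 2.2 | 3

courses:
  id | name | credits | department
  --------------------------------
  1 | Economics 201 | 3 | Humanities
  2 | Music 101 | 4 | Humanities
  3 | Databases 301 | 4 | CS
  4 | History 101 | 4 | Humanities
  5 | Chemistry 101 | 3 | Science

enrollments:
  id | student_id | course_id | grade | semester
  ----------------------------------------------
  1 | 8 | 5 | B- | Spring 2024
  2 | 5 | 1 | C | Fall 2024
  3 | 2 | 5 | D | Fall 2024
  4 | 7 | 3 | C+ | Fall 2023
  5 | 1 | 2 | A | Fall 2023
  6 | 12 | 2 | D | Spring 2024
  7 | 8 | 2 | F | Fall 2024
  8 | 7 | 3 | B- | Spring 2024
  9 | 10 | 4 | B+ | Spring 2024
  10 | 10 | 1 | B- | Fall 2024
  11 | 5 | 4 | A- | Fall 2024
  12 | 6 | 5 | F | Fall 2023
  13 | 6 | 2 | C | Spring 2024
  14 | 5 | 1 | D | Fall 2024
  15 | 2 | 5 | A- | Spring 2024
SELECT AVG(credits) FROM courses

Execution result:
3.60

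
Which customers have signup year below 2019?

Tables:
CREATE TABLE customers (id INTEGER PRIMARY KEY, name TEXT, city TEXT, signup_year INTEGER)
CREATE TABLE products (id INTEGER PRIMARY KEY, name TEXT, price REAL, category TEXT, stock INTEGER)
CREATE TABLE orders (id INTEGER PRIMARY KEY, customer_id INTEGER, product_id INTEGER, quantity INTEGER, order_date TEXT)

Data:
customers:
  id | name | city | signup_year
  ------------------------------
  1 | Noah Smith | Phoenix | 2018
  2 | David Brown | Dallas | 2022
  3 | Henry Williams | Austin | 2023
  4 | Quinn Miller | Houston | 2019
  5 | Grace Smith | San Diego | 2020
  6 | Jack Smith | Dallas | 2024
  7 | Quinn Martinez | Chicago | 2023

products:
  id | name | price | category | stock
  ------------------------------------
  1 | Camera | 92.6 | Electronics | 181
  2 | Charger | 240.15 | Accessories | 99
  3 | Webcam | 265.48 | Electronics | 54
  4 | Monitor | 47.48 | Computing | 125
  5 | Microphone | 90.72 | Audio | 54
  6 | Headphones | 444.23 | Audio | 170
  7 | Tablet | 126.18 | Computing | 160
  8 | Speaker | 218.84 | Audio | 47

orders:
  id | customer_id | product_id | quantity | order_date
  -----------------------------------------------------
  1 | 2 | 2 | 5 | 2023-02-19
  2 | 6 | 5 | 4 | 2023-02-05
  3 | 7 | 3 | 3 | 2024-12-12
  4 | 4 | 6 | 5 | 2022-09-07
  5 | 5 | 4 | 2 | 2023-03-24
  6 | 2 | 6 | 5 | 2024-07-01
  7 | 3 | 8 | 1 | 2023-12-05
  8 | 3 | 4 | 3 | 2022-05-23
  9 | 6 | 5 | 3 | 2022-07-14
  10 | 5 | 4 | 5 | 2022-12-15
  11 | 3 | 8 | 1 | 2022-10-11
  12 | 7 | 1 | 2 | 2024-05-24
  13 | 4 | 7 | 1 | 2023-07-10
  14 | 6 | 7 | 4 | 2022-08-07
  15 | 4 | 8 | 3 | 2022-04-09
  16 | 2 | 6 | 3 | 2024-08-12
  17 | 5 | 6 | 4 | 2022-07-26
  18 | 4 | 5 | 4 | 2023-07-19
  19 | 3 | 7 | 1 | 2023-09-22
SELECT name, signup_year FROM customers WHERE signup_year < 2019

Execution result:
name | signup_year
Noah Smith | 2018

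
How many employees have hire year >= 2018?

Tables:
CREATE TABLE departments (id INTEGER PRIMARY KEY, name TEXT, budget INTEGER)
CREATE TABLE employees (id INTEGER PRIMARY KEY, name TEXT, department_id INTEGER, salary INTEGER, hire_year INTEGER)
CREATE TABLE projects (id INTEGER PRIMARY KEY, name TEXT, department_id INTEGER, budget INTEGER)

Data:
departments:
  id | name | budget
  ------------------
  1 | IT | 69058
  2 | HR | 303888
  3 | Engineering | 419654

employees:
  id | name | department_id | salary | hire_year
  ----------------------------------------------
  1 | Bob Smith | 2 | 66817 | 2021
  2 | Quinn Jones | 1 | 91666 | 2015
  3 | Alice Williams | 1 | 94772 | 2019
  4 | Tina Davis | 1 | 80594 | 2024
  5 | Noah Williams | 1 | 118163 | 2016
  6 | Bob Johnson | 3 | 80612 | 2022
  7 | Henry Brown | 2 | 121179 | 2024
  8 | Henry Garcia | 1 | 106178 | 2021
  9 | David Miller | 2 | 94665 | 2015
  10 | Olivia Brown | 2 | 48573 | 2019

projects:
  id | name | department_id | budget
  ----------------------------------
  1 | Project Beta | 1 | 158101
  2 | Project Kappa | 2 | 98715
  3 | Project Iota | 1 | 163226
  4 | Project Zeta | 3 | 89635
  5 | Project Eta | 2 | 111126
SELECT COUNT(*) FROM employees WHERE hire_year >= 2018

Execution result:
7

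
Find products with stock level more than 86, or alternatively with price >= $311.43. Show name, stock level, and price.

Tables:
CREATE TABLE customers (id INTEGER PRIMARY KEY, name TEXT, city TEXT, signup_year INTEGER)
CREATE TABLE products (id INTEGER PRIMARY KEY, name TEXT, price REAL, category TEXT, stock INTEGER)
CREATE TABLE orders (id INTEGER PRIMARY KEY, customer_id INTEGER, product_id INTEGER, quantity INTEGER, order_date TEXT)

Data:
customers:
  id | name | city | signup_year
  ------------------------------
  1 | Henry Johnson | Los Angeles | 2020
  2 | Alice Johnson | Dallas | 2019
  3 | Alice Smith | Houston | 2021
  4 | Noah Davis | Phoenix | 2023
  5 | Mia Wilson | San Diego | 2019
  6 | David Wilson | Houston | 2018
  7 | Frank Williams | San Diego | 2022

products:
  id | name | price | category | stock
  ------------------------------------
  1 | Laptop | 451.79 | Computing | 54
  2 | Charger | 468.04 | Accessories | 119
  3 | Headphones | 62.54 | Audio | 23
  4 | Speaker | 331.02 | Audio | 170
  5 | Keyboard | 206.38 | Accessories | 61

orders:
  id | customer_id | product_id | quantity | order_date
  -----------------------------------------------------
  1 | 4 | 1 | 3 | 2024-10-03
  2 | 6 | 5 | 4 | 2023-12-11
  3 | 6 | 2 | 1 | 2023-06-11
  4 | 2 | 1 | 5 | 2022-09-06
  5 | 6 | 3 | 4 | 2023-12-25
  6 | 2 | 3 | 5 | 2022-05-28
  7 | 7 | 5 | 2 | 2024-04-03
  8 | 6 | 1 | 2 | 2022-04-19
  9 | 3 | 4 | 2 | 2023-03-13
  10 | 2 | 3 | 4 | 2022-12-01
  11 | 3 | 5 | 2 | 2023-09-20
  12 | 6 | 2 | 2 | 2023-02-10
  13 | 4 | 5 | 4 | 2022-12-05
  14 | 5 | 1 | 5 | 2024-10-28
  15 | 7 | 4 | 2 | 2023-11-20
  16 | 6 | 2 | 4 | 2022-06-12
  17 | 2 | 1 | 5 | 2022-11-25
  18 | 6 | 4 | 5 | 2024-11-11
SELECT name, stock, price FROM products WHERE stock > 86 OR price >= 311.43

Execution result:
name | stock | price
Laptop | 54 | 451.79
Charger | 119 | 468.04
Speaker | 170 | 331.02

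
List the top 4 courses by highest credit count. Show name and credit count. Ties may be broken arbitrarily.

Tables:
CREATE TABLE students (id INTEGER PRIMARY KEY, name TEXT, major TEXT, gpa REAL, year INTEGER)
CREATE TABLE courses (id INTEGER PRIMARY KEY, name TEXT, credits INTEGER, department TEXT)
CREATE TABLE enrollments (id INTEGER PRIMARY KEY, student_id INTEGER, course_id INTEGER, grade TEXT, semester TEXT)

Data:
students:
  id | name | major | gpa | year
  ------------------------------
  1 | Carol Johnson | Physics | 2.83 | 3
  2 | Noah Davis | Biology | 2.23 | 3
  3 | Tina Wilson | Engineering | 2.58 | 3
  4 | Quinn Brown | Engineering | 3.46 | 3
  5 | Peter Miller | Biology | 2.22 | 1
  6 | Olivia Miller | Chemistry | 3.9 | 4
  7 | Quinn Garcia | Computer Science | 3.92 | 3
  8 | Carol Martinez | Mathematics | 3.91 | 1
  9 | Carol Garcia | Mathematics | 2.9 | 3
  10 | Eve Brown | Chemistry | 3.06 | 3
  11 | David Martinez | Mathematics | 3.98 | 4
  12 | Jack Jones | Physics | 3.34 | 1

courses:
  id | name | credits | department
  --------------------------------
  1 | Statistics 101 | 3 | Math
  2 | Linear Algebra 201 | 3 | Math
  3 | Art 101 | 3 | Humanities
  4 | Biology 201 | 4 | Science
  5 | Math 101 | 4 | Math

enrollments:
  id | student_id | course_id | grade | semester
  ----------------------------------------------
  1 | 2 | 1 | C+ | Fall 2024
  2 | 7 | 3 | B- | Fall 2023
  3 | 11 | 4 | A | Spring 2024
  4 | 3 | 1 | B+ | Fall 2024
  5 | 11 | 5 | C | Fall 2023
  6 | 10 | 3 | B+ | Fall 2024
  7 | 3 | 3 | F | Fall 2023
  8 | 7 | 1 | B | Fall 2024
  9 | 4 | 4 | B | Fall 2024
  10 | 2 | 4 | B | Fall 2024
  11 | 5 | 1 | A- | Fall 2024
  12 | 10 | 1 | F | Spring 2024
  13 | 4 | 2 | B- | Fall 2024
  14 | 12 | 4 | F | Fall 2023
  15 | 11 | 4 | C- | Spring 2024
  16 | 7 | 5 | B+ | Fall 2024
SELECT name, credits FROM courses ORDER BY credits DESC LIMIT 4

Execution result:
name | credits
Biology 201 | 4
Math 101 | 4
Statistics 101 | 3
Linear Algebra 201 | 3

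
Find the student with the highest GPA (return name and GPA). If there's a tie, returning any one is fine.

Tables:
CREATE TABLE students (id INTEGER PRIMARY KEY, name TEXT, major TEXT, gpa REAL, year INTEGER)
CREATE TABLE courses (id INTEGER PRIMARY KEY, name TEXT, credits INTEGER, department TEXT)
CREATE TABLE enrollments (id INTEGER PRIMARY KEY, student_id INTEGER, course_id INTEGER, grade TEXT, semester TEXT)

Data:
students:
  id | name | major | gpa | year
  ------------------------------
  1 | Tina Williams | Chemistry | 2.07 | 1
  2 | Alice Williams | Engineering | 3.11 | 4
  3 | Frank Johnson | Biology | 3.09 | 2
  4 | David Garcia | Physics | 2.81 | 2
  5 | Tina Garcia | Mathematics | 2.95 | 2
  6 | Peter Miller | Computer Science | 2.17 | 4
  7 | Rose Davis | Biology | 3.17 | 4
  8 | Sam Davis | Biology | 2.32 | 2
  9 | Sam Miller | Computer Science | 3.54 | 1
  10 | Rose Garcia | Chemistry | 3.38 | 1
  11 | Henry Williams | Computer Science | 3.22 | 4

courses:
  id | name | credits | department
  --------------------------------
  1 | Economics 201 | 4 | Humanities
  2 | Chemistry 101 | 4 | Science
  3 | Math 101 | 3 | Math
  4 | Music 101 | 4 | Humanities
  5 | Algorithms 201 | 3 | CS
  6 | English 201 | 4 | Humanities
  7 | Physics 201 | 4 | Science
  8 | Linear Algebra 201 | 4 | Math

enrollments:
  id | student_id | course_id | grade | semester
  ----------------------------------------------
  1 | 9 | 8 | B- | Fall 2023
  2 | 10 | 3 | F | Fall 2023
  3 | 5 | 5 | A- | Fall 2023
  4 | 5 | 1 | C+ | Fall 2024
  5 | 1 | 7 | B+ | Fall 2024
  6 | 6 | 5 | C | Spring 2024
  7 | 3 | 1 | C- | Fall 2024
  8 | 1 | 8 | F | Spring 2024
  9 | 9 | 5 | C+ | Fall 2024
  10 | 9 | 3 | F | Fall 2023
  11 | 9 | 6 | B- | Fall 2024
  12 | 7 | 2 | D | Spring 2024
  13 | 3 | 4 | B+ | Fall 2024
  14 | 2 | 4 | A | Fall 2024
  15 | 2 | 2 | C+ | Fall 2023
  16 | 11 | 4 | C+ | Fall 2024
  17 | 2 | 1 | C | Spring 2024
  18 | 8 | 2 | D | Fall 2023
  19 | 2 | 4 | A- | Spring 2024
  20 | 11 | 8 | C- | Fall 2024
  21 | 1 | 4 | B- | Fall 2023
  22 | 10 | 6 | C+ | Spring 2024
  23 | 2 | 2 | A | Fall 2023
SELECT name, gpa FROM students ORDER BY gpa DESC LIMIT 1

Execution result:
name | gpa
Sam Miller | 3.54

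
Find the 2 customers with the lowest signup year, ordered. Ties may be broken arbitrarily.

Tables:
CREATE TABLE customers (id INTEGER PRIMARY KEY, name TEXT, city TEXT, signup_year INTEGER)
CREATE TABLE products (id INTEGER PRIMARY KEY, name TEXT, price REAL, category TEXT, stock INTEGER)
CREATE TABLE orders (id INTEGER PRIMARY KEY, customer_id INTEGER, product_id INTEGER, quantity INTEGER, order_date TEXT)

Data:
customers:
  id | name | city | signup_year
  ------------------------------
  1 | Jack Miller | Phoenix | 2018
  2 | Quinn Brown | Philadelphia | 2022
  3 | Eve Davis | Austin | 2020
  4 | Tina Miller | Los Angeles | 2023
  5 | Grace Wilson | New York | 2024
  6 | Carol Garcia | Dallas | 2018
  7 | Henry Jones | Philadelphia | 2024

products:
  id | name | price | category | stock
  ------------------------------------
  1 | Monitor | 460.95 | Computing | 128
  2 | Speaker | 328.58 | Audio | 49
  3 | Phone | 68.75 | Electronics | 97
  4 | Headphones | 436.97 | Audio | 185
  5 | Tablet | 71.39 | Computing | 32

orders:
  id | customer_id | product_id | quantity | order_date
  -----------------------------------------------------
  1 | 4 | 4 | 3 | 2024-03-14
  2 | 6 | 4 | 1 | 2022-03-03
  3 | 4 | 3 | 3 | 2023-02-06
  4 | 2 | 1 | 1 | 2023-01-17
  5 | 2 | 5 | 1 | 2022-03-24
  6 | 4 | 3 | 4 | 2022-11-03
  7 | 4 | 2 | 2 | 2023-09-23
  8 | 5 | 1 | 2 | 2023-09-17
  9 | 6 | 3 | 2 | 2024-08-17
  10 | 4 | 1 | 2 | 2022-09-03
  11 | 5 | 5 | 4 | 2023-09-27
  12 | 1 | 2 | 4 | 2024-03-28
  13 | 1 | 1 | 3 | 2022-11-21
SELECT name, signup_year FROM customers ORDER BY signup_year ASC LIMIT 2

Execution result:
name | signup_year
Jack Miller | 2018
Carol Garcia | 2018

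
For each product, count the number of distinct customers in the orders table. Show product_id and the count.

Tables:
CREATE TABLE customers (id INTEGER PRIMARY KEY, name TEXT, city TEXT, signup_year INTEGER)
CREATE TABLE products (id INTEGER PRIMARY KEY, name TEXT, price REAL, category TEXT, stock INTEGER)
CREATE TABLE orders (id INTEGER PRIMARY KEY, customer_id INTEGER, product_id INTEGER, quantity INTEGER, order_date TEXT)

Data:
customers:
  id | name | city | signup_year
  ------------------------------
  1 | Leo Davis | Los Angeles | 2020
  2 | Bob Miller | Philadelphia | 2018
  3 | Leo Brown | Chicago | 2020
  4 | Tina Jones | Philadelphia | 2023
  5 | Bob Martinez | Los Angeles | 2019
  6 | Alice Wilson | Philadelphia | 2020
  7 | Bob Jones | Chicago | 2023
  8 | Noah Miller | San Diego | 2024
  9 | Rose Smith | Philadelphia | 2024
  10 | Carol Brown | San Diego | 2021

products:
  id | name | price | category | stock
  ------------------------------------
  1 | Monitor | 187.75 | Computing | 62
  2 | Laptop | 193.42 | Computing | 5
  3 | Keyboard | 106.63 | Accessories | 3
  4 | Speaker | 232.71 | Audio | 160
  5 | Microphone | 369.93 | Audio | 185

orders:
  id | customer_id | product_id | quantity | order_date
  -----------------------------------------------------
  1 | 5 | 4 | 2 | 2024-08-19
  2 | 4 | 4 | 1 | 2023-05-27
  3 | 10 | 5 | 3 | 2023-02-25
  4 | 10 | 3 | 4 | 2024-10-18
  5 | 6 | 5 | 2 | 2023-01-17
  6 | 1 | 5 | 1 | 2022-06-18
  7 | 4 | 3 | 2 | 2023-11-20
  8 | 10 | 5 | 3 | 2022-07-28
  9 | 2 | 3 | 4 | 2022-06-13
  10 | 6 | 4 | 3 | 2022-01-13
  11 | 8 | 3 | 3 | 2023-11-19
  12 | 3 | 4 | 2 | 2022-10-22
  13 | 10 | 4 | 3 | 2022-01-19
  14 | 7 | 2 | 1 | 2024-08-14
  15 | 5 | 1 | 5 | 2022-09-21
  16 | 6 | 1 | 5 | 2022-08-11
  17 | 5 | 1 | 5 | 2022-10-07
SELECT product_id, COUNT(DISTINCT customer_id) AS distinct_customer_count FROM orders GROUP BY product_id

Execution result:
product_id | distinct_customer_count
1 | 2
2 | 1
3 | 4
4 | 5
5 | 3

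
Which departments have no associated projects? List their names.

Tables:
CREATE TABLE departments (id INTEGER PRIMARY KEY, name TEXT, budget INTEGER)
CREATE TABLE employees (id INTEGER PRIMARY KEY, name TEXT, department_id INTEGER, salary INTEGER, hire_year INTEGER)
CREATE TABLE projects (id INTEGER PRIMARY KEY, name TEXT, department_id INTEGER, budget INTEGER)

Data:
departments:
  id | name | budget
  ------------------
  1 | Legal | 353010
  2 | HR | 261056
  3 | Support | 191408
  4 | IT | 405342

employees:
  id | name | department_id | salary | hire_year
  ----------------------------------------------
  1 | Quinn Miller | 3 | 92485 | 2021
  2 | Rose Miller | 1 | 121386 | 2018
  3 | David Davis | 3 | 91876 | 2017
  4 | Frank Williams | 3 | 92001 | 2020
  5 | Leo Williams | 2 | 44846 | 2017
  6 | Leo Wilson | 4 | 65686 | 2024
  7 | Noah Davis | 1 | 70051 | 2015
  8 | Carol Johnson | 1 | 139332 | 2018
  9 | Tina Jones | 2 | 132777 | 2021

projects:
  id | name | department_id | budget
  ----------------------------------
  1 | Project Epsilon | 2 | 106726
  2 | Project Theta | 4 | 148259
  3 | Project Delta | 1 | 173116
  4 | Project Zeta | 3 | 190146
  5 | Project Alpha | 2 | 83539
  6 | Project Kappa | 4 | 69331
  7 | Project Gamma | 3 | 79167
SELECT p.name FROM departments p LEFT JOIN projects c ON c.department_id = p.id WHERE c.id IS NULL

Execution result:
(no rows)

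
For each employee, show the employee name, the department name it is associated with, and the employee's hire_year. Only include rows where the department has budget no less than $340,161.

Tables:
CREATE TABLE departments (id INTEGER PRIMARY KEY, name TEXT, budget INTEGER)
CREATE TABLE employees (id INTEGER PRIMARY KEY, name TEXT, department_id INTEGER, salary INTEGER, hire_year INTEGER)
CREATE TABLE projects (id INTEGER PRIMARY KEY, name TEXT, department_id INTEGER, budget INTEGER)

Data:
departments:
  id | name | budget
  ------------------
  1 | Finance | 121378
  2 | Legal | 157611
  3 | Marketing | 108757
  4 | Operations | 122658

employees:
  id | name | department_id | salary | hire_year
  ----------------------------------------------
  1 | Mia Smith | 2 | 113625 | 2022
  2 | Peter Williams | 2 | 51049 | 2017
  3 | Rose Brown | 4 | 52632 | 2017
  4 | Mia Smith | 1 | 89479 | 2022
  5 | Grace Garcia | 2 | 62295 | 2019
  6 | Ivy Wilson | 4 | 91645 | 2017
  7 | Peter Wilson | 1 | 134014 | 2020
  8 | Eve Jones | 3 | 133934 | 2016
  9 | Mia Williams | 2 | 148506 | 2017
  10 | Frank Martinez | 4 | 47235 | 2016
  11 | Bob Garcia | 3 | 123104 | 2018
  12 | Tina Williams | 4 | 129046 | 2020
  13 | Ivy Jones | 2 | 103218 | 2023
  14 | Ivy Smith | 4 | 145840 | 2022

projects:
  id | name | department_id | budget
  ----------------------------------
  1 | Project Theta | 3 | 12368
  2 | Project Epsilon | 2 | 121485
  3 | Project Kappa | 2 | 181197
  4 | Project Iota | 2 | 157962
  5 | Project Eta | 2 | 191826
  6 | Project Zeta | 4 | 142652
SELECT c.name, p.name AS department, c.hire_year FROM employees c JOIN departments p ON c.department_id = p.id WHERE p.budget >= 340161

Execution result:
(no rows)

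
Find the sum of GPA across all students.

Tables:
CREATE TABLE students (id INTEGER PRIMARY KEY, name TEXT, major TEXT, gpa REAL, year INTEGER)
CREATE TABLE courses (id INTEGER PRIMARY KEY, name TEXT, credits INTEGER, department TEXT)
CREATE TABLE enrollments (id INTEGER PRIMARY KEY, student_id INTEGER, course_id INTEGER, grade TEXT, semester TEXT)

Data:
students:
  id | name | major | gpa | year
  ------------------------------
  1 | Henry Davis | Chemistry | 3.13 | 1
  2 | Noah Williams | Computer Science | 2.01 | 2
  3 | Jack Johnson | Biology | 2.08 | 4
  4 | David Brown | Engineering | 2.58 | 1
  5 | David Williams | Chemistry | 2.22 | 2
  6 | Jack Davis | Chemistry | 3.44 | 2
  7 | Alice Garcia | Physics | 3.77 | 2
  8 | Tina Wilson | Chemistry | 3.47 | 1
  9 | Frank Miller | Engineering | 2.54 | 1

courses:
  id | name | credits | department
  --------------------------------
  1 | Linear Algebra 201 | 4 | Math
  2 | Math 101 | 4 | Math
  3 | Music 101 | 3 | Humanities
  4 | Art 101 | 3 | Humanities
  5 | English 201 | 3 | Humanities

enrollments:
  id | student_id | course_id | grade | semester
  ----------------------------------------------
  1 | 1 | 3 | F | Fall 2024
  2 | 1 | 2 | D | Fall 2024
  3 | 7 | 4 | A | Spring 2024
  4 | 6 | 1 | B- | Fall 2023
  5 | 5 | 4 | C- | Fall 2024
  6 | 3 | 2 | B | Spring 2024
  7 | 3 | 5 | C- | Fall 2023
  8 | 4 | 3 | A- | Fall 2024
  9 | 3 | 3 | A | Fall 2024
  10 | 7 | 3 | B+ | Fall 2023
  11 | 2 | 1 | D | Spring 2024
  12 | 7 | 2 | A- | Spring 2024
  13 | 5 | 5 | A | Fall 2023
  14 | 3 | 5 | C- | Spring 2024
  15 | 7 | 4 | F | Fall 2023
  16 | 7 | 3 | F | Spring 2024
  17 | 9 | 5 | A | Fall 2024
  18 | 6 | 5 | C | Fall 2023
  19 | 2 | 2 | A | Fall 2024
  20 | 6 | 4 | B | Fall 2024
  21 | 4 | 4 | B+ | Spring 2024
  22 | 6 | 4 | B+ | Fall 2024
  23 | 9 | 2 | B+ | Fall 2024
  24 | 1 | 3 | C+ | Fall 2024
SELECT SUM(gpa) FROM students

Execution result:
25.24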